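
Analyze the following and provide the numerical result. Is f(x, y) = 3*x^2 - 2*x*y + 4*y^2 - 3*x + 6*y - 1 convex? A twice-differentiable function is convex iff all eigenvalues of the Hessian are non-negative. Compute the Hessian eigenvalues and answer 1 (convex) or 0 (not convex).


The Hessian of f(x,y) = 3*x^2 - 2*x*y + 4*y^2 - 3*x + 6*y - 1 is:
H = [[6, -2], [-2, 8]]
Trace = 6 + 8 = 14
Determinant = 6*8 - (-2)^2 = 44
Discriminant = (14)^2 - 4*44 = 20.0
Eigenvalues: lambda_1 = 4.7639, lambda_2 = 9.2361
The function is convex.

1


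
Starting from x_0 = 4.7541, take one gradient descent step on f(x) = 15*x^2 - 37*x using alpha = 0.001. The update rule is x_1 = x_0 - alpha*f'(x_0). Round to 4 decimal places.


We compute the gradient at x_0 and apply the update.
f'(x) = 30*x - 37
f'(4.7541) = 30*4.7541 - 37 = 105.623
x_1 = 4.7541 - 0.001*105.623 = 4.6485


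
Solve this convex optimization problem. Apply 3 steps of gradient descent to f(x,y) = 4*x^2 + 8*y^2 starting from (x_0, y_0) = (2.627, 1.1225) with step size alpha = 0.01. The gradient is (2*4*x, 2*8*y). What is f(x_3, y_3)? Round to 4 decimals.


Gradient descent on f(x,y) = 4*x^2 + 8*y^2.
Starting point: (2.627, 1.1225), alpha = 0.01
Step 1: grad_x = 2*4*2.627 = 21.016, grad_y = 2*8*1.1225 = 17.96
  x_1 = 2.627 - 0.01*21.016 = 2.4168
  y_1 = 1.1225 - 0.01*17.96 = 0.9429
Step 2: grad_x = 2*4*2.4168 = 19.3347, grad_y = 2*8*0.9429 = 15.0864
  x_2 = 2.4168 - 0.01*19.3347 = 2.2235
  y_2 = 0.9429 - 0.01*15.0864 = 0.792
Step 3: grad_x = 2*4*2.2235 = 17.7879, grad_y = 2*8*0.792 = 12.6726
  x_3 = 2.2235 - 0.01*17.7879 = 2.0456
  y_3 = 0.792 - 0.01*12.6726 = 0.6653
f(2.0456, 0.6653) = 4*2.0456^2 + 8*0.6653^2 = 20.2792


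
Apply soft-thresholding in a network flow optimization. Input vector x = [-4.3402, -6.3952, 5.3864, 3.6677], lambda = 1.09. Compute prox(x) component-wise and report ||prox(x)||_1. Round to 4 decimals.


Soft-thresholding with lambda = 1.09:
prox(-4.3402) = sign(-4.3402)*max(|-4.3402| - 1.09, 0) = -3.2502
prox(-6.3952) = sign(-6.3952)*max(|-6.3952| - 1.09, 0) = -5.3052
prox(5.3864) = sign(5.3864)*max(|5.3864| - 1.09, 0) = 4.2964
prox(3.6677) = sign(3.6677)*max(|3.6677| - 1.09, 0) = 2.5777
prox(x) = [-3.2502, -5.3052, 4.2964, 2.5777]
||prox(x)||_1 = 3.2502 + 5.3052 + 4.2964 + 2.5777 = 15.4295


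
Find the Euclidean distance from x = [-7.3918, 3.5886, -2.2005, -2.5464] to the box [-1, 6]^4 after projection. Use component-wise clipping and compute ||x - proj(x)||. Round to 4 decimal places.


Project each component onto [-1, 6].
clip(-7.3918) = -1.0, clip(3.5886) = 3.5886, clip(-2.2005) = -1.0, clip(-2.5464) = -1.0
Projection = [-1.0, 3.5886, -1.0, -1.0]
Squared diffs: [40.8551, 0.0, 1.4412, 2.3914]
Distance = sqrt(44.6877) = 6.6849


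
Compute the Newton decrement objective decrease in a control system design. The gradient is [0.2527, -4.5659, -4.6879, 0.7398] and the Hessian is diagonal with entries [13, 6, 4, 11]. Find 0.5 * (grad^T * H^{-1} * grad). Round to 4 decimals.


Step 1: H is diagonal, so H^(-1) * g = [0.0194, -0.761, -1.172, 0.0673].
Step 2: g^T H^(-1) g = sum_i g_i^2 / H_ii
  = (0.2527)^2/13 + (-4.5659)^2/6 + (-4.6879)^2/4 + (0.7398)^2/11
  = 0.0049 + 3.4746 + 5.4941 + 0.0498 = 9.0233
Step 3: Objective decrease = 0.5 * g^T H^(-1) g = 4.5117


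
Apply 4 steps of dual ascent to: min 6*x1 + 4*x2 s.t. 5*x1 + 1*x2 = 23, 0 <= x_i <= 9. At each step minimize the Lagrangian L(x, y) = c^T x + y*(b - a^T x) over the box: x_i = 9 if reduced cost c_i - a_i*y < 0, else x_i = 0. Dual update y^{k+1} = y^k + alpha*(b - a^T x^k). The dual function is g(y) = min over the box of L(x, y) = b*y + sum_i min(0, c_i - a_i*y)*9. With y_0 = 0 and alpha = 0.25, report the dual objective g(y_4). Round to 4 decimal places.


Dual ascent for LP: min 6*x1 + 4*x2, 5*x1 + 1*x2 = 23, 0 <= x_i <= 9
Step 1: y^k = 0.0, reduced costs: (6.0, 4.0)
  x^k = (0.0, 0.0), subgradient = b - a^T x = 23.0
  y^{k+1} = 0.0 + 0.25*23.0 = 5.75
Step 2: y^k = 5.75, reduced costs: (-22.75, -1.75)
  x^k = (9.0, 9.0), subgradient = b - a^T x = -31.0
  y^{k+1} = 5.75 + 0.25*-31.0 = -2.0
Step 3: y^k = -2.0, reduced costs: (16.0, 6.0)
  x^k = (0.0, 0.0), subgradient = b - a^T x = 23.0
  y^{k+1} = -2.0 + 0.25*23.0 = 3.75
Step 4: y^k = 3.75, reduced costs: (-12.75, 0.25)
  x^k = (9.0, 0.0), subgradient = b - a^T x = -22.0
  y^{k+1} = 3.75 + 0.25*-22.0 = -1.75
Dual objective at y_4 = -1.75: reduced costs (14.75, 5.75), box minimizer x = (0.0, 0.0)
g(y_4) = b*y + (c1 - a1*y)*x1 + (c2 - a2*y)*x2 = 23*(-1.75) + 14.75*0.0 + 5.75*0.0 = -40.25 + 0.0 + 0.0 = -40.25


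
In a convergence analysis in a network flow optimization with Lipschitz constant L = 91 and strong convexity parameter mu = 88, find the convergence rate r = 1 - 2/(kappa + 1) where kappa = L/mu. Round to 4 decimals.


Step 1: Compute the condition number.
kappa = L/mu = 91/88 = 1.0341
Step 2: Compute the convergence rate.
r = 1 - 2/(kappa + 1) = 1 - 2*mu/(L + mu) = (L - mu)/(L + mu) = 3/179 = 0.0168


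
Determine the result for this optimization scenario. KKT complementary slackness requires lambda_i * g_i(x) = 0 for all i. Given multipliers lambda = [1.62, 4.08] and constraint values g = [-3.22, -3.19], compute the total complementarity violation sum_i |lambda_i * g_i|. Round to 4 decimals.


KKT complementary slackness check:
lambda_1 * g_1 = 1.62 * -3.22 = -5.2164
lambda_2 * g_2 = 4.08 * -3.19 = -13.0152
Total violation = 5.2164 + 13.0152 = 18.2316


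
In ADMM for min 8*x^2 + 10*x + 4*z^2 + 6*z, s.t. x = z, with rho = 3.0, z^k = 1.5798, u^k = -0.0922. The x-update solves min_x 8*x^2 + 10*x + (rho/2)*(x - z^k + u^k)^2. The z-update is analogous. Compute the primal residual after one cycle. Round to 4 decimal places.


ADMM iteration with rho = 3.0, z^k = 1.5798, u^k = -0.0922
Step 1: x-update.
Minimize 8*x^2 + 10*x + (3.0/2)*(x - 1.5798 - 0.0922)^2
FOC: (2*8 + 3.0)*x = -10 + 3.0*(1.5798 + 0.0922)
x^{k+1} = -0.2623
Step 2: z-update.
Minimize 4*z^2 + 6*z + (3.0/2)*(-0.2623 - z - 0.0922)^2
FOC: (2*4 + 3.0)*z = -6 + 3.0*(-0.2623 - 0.0922)
z^{k+1} = -0.6421
Step 3: u-update.
u^{k+1} = -0.0922 - 0.2623 + 0.6421 = 0.2876
Step 4: Primal residual = |-0.2623 + 0.6421| = 0.3798


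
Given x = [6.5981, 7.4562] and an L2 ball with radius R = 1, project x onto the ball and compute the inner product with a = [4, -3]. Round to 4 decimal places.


Step 1: Compute ||x|| (intermediates to 6 decimals).
||x|| = sqrt(6.5981^2 + 7.4562^2) = 9.956397
Step 2: Project.
Since ||x|| > R, scale = R/||x|| = 1/9.956397 = 0.100438, proj(x) = scale * x
proj(x) = [0.6627, 0.748886]
Step 3: Dot product.
a^T * proj(x) = 4*0.6627 - 3*0.748886 = 0.4041


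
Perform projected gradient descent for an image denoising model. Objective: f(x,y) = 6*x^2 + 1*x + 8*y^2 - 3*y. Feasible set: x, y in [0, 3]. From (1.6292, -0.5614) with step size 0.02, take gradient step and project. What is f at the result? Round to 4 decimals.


Step 1: Compute gradient at (1.6292, -0.5614).
grad_x = 2*6*1.6292 + 1 = 20.5504
grad_y = 2*8*-0.5614 - 3 = -11.9824
Step 2: Gradient step.
x_raw = 1.6292 - 0.02*20.5504 = 1.2182
y_raw = -0.5614 - 0.02*-11.9824 = -0.3218
Step 3: Project onto [0, 3].
x_proj = clip(1.2182) = 1.2182
y_proj = clip(-0.3218) = 0.0
Step 4: Evaluate f.
f(1.2182, 0.0) = 10.1221


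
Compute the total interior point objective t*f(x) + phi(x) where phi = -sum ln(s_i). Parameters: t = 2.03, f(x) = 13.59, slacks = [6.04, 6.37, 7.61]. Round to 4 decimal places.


Step 1: Compute log-barrier.
ln values: [1.7984, 1.8516, 2.0295]
phi = -(1.7984 + 1.8516 + 2.0295) = -5.6795
Step 2: Compute augmented objective.
t*f(x) = 2.03*13.59 = 27.5877
Total = 27.5877 - 5.6795 = 21.9082


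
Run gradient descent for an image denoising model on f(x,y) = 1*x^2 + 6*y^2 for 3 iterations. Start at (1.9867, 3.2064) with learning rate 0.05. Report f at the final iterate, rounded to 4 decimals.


Gradient descent on f(x,y) = 1*x^2 + 6*y^2.
Starting point: (1.9867, 3.2064), alpha = 0.05
Step 1: grad_x = 2*1*1.9867 = 3.9734, grad_y = 2*6*3.2064 = 38.4768
  x_1 = 1.9867 - 0.05*3.9734 = 1.788
  y_1 = 3.2064 - 0.05*38.4768 = 1.2826
Step 2: grad_x = 2*1*1.788 = 3.5761, grad_y = 2*6*1.2826 = 15.3907
  x_2 = 1.788 - 0.05*3.5761 = 1.6092
  y_2 = 1.2826 - 0.05*15.3907 = 0.513
Step 3: grad_x = 2*1*1.6092 = 3.2185, grad_y = 2*6*0.513 = 6.1563
  x_3 = 1.6092 - 0.05*3.2185 = 1.4483
  y_3 = 0.513 - 0.05*6.1563 = 0.2052
f(1.4483, 0.2052) = 1*1.4483^2 + 6*0.2052^2 = 2.3503


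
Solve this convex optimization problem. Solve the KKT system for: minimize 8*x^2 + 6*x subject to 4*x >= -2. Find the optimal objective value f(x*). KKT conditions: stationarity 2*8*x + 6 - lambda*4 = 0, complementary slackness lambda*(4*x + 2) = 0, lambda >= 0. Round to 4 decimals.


Step 1: Try lambda = 0 (constraint inactive).
Stationarity: 2*8*x + 6 = 0
x* = -6/(2*8) = -0.375
Check constraint: 4*-0.375 = -1.5 >= -2 -- satisfied.
Step 2: Compute optimal value.
f(x*) = 8*(-0.375)^2 + 6*(-0.375) = -1.125


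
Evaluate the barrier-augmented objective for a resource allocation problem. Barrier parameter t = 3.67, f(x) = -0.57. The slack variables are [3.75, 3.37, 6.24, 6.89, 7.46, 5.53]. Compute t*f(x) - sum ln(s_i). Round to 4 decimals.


Step 1: Compute log-barrier.
ln values: [1.3218, 1.2149, 1.831, 1.9301, 2.0096, 1.7102]
phi = -(1.3218 + 1.2149 + 1.831 + 1.9301 + 2.0096 + 1.7102) = -10.0175
Step 2: Compute augmented objective.
t*f(x) = 3.67*-0.57 = -2.0919
Total = -2.0919 - 10.0175 = -12.1094


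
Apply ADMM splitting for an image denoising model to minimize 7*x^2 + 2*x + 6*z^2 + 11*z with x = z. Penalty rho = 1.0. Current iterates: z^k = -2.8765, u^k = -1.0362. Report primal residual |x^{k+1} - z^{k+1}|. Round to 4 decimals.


ADMM iteration with rho = 1.0, z^k = -2.8765, u^k = -1.0362
Step 1: x-update.
Minimize 7*x^2 + 2*x + (1.0/2)*(x + 2.8765 - 1.0362)^2
FOC: (2*7 + 1.0)*x = -2 + 1.0*(-2.8765 + 1.0362)
x^{k+1} = -0.256
Step 2: z-update.
Minimize 6*z^2 + 11*z + (1.0/2)*(-0.256 - z - 1.0362)^2
FOC: (2*6 + 1.0)*z = -11 + 1.0*(-0.256 - 1.0362)
z^{k+1} = -0.9456
Step 3: u-update.
u^{k+1} = -1.0362 - 0.256 + 0.9456 = -0.3467
Step 4: Primal residual = |-0.256 + 0.9456| = 0.6895


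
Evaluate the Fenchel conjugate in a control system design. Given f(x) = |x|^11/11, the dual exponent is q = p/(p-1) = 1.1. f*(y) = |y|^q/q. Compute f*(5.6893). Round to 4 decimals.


The conjugate exponent q satisfies 1/p + 1/q = 1.
p = 11, so q = 11/(11 - 1) = 1.1
|y|^q = 5.6893^1.1 = 6.7696
f*(5.6893) = 6.7696 / 1.1 = 6.1542


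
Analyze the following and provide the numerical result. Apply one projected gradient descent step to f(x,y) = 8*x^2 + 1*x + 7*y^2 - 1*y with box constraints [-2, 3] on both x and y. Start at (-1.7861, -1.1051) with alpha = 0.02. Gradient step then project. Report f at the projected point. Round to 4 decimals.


Step 1: Compute gradient at (-1.7861, -1.1051).
grad_x = 2*8*-1.7861 + 1 = -27.5776
grad_y = 2*7*-1.1051 - 1 = -16.4714
Step 2: Gradient step.
x_raw = -1.7861 - 0.02*-27.5776 = -1.2345
y_raw = -1.1051 - 0.02*-16.4714 = -0.7757
Step 3: Project onto [-2, 3].
x_proj = clip(-1.2345) = -1.2345
y_proj = clip(-0.7757) = -0.7757
Step 4: Evaluate f.
f(-1.2345, -0.7757) = 15.9457


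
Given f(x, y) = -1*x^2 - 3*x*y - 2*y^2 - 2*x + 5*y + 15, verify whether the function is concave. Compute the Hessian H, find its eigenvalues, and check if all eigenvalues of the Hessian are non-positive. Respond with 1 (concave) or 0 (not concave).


The Hessian of f(x,y) = -1*x^2 - 3*x*y - 2*y^2 - 2*x + 5*y + 15 is:
H = [[-2, -3], [-3, -4]]
Trace = -2 - 4 = -6
Determinant = -2*-4 - (-3)^2 = -1
Discriminant = (-6)^2 - 4*-1 = 40.0
Eigenvalues: lambda_1 = -6.1623, lambda_2 = 0.1623
The function is not concave.

0


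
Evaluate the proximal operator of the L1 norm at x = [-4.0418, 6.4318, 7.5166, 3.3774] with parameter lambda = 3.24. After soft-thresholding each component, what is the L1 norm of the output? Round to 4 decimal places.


Soft-thresholding with lambda = 3.24:
prox(-4.0418) = sign(-4.0418)*max(|-4.0418| - 3.24, 0) = -0.8018
prox(6.4318) = sign(6.4318)*max(|6.4318| - 3.24, 0) = 3.1918
prox(7.5166) = sign(7.5166)*max(|7.5166| - 3.24, 0) = 4.2766
prox(3.3774) = sign(3.3774)*max(|3.3774| - 3.24, 0) = 0.1374
prox(x) = [-0.8018, 3.1918, 4.2766, 0.1374]
||prox(x)||_1 = 0.8018 + 3.1918 + 4.2766 + 0.1374 = 8.4076


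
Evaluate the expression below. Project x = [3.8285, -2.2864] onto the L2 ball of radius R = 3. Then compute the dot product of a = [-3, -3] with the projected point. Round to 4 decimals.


Step 1: Compute ||x|| (intermediates to 6 decimals).
||x|| = sqrt(3.8285^2 + (-2.2864)^2) = 4.459264
Step 2: Project.
Since ||x|| > R, scale = R/||x|| = 3/4.459264 = 0.672757, proj(x) = scale * x
proj(x) = [2.57565, -1.538192]
Step 3: Dot product.
a^T * proj(x) = -3*2.57565 - 3*(-1.538192) = -3.1124


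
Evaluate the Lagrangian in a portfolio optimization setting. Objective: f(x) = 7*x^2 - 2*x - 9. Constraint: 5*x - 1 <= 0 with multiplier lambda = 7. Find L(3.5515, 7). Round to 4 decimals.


Step 1: Evaluate f(x).
f(3.5515) = 7*3.5515^2 - 2*3.5515 - 9 = 72.1891
Step 2: Evaluate g(x).
g(3.5515) = 5*3.5515 - 1 = 16.7575
Step 3: Compute Lagrangian.
L = 72.1891 + 7*16.7575 = 189.4916


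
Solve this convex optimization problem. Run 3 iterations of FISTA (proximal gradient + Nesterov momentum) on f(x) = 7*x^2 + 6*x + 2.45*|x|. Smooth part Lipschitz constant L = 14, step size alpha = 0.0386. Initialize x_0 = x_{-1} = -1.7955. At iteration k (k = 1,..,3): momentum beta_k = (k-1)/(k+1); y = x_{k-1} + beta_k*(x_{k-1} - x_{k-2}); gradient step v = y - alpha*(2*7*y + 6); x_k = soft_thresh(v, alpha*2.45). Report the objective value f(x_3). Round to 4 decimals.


FISTA on f(x) = 7*x^2 + 6*x + 2.45*|x|
L = 14, alpha = 0.0386
Iteration 1: beta = 0.0, y = -1.7955 + 0.0*(-1.7955 + 1.7955) = -1.7955
  grad(y) = -19.137, v = y - alpha*grad = -1.0568
  prox(v) = soft_thresh(-1.0568, 0.0946) = -0.9622
Iteration 2: beta = 0.3333, y = -0.9622 + 0.3333*(-0.9622 + 1.7955) = -0.6845
  grad(y) = -3.5828, v = y - alpha*grad = -0.5462
  prox(v) = soft_thresh(-0.5462, 0.0946) = -0.4516
Iteration 3: beta = 0.5, y = -0.4516 + 0.5*(-0.4516 + 0.9622) = -0.1963
  grad(y) = 3.2516, v = y - alpha*grad = -0.3218
  prox(v) = soft_thresh(-0.3218, 0.0946) = -0.2273
f(x_3) = 7*(-0.2273)^2 + 6*(-0.2273) + 2.45*|-0.2273| = -0.4452


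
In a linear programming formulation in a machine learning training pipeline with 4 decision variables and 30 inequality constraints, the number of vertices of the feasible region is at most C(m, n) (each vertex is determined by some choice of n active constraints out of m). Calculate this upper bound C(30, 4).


Each vertex corresponds to some choice of n active constraints out of m, so the number of vertices is at most C(m, n) = m! / (n!(m-n)!).
m = 30, n = 4
Numerator: 30 * 29 * 28 * 27
Denominator: 4! = 24
C(30, 4) = 27405


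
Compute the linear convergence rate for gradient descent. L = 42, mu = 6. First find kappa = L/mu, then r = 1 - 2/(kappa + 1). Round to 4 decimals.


Step 1: Compute the condition number.
kappa = L/mu = 42/6 = 7.0
Step 2: Compute the convergence rate.
r = 1 - 2/(kappa + 1) = 1 - 2*mu/(L + mu) = (L - mu)/(L + mu) = 36/48 = 0.75


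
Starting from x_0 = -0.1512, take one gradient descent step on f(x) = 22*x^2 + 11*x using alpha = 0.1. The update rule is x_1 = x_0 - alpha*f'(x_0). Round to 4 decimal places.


We compute the gradient at x_0 and apply the update.
f'(x) = 44*x + 11
f'(-0.1512) = 44*-0.1512 + 11 = 4.3472
x_1 = -0.1512 - 0.1*4.3472 = -0.5859


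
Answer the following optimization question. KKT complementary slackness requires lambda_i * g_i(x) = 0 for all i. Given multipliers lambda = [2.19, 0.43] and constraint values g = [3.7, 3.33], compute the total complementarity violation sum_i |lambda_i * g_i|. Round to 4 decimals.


KKT complementary slackness check:
lambda_1 * g_1 = 2.19 * 3.7 = 8.103
lambda_2 * g_2 = 0.43 * 3.33 = 1.4319
Total violation = 8.103 + 1.4319 = 9.5349


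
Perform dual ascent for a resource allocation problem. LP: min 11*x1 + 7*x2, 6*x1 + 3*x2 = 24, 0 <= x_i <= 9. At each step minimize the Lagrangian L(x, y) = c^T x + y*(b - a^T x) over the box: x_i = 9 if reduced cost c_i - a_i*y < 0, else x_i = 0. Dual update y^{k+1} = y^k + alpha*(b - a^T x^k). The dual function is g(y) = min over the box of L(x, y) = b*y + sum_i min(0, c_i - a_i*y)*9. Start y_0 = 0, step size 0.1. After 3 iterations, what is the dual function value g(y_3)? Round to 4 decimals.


Dual ascent for LP: min 11*x1 + 7*x2, 6*x1 + 3*x2 = 24, 0 <= x_i <= 9
Step 1: y^k = 0.0, reduced costs: (11.0, 7.0)
  x^k = (0.0, 0.0), subgradient = b - a^T x = 24.0
  y^{k+1} = 0.0 + 0.1*24.0 = 2.4
Step 2: y^k = 2.4, reduced costs: (-3.4, -0.2)
  x^k = (9.0, 9.0), subgradient = b - a^T x = -57.0
  y^{k+1} = 2.4 + 0.1*-57.0 = -3.3
Step 3: y^k = -3.3, reduced costs: (30.8, 16.9)
  x^k = (0.0, 0.0), subgradient = b - a^T x = 24.0
  y^{k+1} = -3.3 + 0.1*24.0 = -0.9
Dual objective at y_3 = -0.9: reduced costs (16.4, 9.7), box minimizer x = (0.0, 0.0)
g(y_3) = b*y + (c1 - a1*y)*x1 + (c2 - a2*y)*x2 = 24*(-0.9) + 16.4*0.0 + 9.7*0.0 = -21.6 + 0.0 + 0.0 = -21.6


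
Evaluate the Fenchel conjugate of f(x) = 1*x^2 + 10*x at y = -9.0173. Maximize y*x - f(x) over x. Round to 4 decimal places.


f*(y) = sup_x {y*x - a*x^2 - b*x} = sup_x {(y-b)*x - a*x^2}
FOC: (y - b) - 2a*x = 0 => x* = (y - b)/(2a)
x* = (-9.0173 - 10)/(2*1) = -9.5087
f*(-9.0173) = (y-b)^2/(4a) = (-9.0173 - 10)^2/(4*1)
= 361.6577/4 = 90.4144


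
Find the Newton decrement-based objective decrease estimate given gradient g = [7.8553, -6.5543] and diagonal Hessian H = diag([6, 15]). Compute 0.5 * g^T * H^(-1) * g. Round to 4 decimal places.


Step 1: H is diagonal, so H^(-1) * g = [1.3092, -0.437].
Step 2: g^T H^(-1) g = sum_i g_i^2 / H_ii
  = (7.8553)^2/6 + (-6.5543)^2/15
  = 10.2843 + 2.8639 = 13.1482
Step 3: Objective decrease = 0.5 * g^T H^(-1) g = 6.5741


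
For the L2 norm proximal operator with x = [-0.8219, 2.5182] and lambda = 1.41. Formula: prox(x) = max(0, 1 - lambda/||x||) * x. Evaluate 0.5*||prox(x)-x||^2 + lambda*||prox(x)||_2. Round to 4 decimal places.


Step 1: Compute ||x||.
||x|| = 2.6489
Step 2: Compute scaling factor.
scale = max(0, 1 - 1.41/2.6489) = 0.4677
Step 3: prox(x) = [-0.3844, 1.1778]
||prox(x)|| = 1.2389
Step 4: Proximal objective.
0.5*||prox-x||^2 = 0.9941
lambda*||prox|| = 1.7468
Total = 2.7409


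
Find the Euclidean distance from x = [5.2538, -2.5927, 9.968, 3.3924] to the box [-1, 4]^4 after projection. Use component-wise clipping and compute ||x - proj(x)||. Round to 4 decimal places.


Project each component onto [-1, 4].
clip(5.2538) = 4.0, clip(-2.5927) = -1.0, clip(9.968) = 4.0, clip(3.3924) = 3.3924
Projection = [4.0, -1.0, 4.0, 3.3924]
Squared diffs: [1.572, 2.5367, 35.617, 0.0]
Distance = sqrt(39.7257) = 6.3028


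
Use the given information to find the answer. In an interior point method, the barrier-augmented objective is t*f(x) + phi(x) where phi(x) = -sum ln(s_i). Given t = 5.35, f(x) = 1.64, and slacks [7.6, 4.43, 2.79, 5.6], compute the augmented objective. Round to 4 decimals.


Step 1: Compute log-barrier.
ln values: [2.0281, 1.4884, 1.026, 1.7228]
phi = -(2.0281 + 1.4884 + 1.026 + 1.7228) = -6.2654
Step 2: Compute augmented objective.
t*f(x) = 5.35*1.64 = 8.774
Total = 8.774 - 6.2654 = 2.5086


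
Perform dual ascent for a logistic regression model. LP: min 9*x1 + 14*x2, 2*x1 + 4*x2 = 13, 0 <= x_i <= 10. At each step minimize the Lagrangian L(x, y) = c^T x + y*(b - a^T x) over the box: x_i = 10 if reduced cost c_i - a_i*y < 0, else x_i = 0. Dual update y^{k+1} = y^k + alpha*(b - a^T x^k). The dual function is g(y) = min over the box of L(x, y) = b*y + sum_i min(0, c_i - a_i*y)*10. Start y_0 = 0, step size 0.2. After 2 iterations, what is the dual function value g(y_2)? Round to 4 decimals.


Dual ascent for LP: min 9*x1 + 14*x2, 2*x1 + 4*x2 = 13, 0 <= x_i <= 10
Step 1: y^k = 0.0, reduced costs: (9.0, 14.0)
  x^k = (0.0, 0.0), subgradient = b - a^T x = 13.0
  y^{k+1} = 0.0 + 0.2*13.0 = 2.6
Step 2: y^k = 2.6, reduced costs: (3.8, 3.6)
  x^k = (0.0, 0.0), subgradient = b - a^T x = 13.0
  y^{k+1} = 2.6 + 0.2*13.0 = 5.2
Dual objective at y_2 = 5.2: reduced costs (-1.4, -6.8), box minimizer x = (10.0, 10.0)
g(y_2) = b*y + (c1 - a1*y)*x1 + (c2 - a2*y)*x2 = 13*5.2 + (-1.4)*10.0 + (-6.8)*10.0 = 67.6 - 14.0 - 68.0 = -14.4


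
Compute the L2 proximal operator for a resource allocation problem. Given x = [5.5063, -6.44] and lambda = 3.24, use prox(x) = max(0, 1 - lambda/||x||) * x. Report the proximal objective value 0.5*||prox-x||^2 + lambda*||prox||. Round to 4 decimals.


Step 1: Compute ||x||.
||x|| = 8.4731
Step 2: Compute scaling factor.
scale = max(0, 1 - 3.24/8.4731) = 0.6176
Step 3: prox(x) = [3.4008, -3.9774]
||prox(x)|| = 5.2331
Step 4: Proximal objective.
0.5*||prox-x||^2 = 5.2488
lambda*||prox|| = 16.9552
Total = 22.204


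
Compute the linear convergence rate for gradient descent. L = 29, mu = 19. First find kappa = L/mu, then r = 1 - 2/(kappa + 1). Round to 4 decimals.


Step 1: Compute the condition number.
kappa = L/mu = 29/19 = 1.5263
Step 2: Compute the convergence rate.
r = 1 - 2/(kappa + 1) = 1 - 2*mu/(L + mu) = (L - mu)/(L + mu) = 10/48 = 0.2083


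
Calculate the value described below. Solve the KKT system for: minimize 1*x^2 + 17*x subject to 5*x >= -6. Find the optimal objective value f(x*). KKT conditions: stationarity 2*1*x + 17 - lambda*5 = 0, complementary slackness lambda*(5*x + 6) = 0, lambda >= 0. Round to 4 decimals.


Step 1: Try lambda = 0 (constraint inactive).
x_unc = -17/(2*1) = -8.5
Check: 5*-8.5 = -42.5 < -6 -- violated!
Step 2: Constraint must be active: 5*x = -6
x* = -6/5 = -1.2
lambda = (2*1*(-1.2) + 17)/5 = 2.92
Step 3: Compute optimal value.
f(x*) = 1*(-1.2)^2 + 17*(-1.2) = -18.96


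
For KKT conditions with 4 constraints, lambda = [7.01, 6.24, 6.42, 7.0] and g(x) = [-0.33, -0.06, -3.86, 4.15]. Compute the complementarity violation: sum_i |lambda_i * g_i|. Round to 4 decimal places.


KKT complementary slackness check:
lambda_1 * g_1 = 7.01 * -0.33 = -2.3133
lambda_2 * g_2 = 6.24 * -0.06 = -0.3744
lambda_3 * g_3 = 6.42 * -3.86 = -24.7812
lambda_4 * g_4 = 7.0 * 4.15 = 29.05
Total violation = 2.3133 + 0.3744 + 24.7812 + 29.05 = 56.5189


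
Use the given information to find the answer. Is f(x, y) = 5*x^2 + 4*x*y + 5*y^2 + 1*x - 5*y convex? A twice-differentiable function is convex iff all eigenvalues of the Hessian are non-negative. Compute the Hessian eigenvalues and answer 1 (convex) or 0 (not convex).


The Hessian of f(x,y) = 5*x^2 + 4*x*y + 5*y^2 + 1*x - 5*y is:
H = [[10, 4], [4, 10]]
Trace = 10 + 10 = 20
Determinant = 10*10 - (4)^2 = 84
Discriminant = (20)^2 - 4*84 = 64.0
Eigenvalues: lambda_1 = 6.0, lambda_2 = 14.0
The function is convex.

1


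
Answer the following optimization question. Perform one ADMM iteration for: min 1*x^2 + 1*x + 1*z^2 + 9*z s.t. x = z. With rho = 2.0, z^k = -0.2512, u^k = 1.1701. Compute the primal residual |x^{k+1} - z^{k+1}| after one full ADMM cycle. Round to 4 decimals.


ADMM iteration with rho = 2.0, z^k = -0.2512, u^k = 1.1701
Step 1: x-update.
Minimize 1*x^2 + 1*x + (2.0/2)*(x + 0.2512 + 1.1701)^2
FOC: (2*1 + 2.0)*x = -1 + 2.0*(-0.2512 - 1.1701)
x^{k+1} = -0.9607
Step 2: z-update.
Minimize 1*z^2 + 9*z + (2.0/2)*(-0.9607 - z + 1.1701)^2
FOC: (2*1 + 2.0)*z = -9 + 2.0*(-0.9607 + 1.1701)
z^{k+1} = -2.1453
Step 3: u-update.
u^{k+1} = 1.1701 - 0.9607 + 2.1453 = 2.3547
Step 4: Primal residual = |-0.9607 + 2.1453| = 1.1846


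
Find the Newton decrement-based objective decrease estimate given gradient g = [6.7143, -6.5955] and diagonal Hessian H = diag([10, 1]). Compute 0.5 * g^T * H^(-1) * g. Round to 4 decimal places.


Step 1: H is diagonal, so H^(-1) * g = [0.6714, -6.5955].
Step 2: g^T H^(-1) g = sum_i g_i^2 / H_ii
  = (6.7143)^2/10 + (-6.5955)^2/1
  = 4.5082 + 43.5006 = 48.0088
Step 3: Objective decrease = 0.5 * g^T H^(-1) g = 24.0044


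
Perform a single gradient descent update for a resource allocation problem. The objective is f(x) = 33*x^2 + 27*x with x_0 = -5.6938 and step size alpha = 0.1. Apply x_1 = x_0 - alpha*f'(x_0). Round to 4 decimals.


We compute the gradient at x_0 and apply the update.
f'(x) = 66*x + 27
f'(-5.6938) = 66*-5.6938 + 27 = -348.7908
x_1 = -5.6938 - 0.1*-348.7908 = 29.1853


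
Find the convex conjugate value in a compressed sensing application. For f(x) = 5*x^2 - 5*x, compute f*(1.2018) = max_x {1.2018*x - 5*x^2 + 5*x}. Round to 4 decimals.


f*(y) = sup_x {y*x - a*x^2 - b*x} = sup_x {(y-b)*x - a*x^2}
FOC: (y - b) - 2a*x = 0 => x* = (y - b)/(2a)
x* = (1.2018 + 5)/(2*5) = 0.6202
f*(1.2018) = (y-b)^2/(4a) = (1.2018 + 5)^2/(4*5)
= 38.4623/20 = 1.9231


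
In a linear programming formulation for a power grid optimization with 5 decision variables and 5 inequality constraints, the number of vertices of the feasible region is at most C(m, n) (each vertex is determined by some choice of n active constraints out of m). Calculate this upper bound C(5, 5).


Each vertex corresponds to some choice of n active constraints out of m, so the number of vertices is at most C(m, n) = m! / (n!(m-n)!).
m = 5, n = 5
Numerator: 5 * 4 * 3 * 2 * 1
Denominator: 5! = 120
C(5, 5) = 1


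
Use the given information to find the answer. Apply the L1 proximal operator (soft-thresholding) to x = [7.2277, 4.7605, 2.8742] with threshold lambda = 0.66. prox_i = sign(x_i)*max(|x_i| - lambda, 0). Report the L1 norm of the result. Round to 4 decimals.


Soft-thresholding with lambda = 0.66:
prox(7.2277) = sign(7.2277)*max(|7.2277| - 0.66, 0) = 6.5677
prox(4.7605) = sign(4.7605)*max(|4.7605| - 0.66, 0) = 4.1005
prox(2.8742) = sign(2.8742)*max(|2.8742| - 0.66, 0) = 2.2142
prox(x) = [6.5677, 4.1005, 2.2142]
||prox(x)||_1 = 6.5677 + 4.1005 + 2.2142 = 12.8824


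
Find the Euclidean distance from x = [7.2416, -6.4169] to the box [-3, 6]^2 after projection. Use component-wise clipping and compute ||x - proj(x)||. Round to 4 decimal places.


Project each component onto [-3, 6].
clip(7.2416) = 6.0, clip(-6.4169) = -3.0
Projection = [6.0, -3.0]
Squared diffs: [1.5416, 11.6752]
Distance = sqrt(13.2168) = 3.6355


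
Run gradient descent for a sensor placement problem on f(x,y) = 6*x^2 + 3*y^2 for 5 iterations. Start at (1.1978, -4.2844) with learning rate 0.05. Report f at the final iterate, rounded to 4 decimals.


Gradient descent on f(x,y) = 6*x^2 + 3*y^2.
Starting point: (1.1978, -4.2844), alpha = 0.05
Step 1: grad_x = 2*6*1.1978 = 14.3736, grad_y = 2*3*-4.2844 = -25.7064
  x_1 = 1.1978 - 0.05*14.3736 = 0.4791
  y_1 = -4.2844 - 0.05*-25.7064 = -2.9991
Step 2: grad_x = 2*6*0.4791 = 5.7494, grad_y = 2*3*-2.9991 = -17.9945
  x_2 = 0.4791 - 0.05*5.7494 = 0.1916
  y_2 = -2.9991 - 0.05*-17.9945 = -2.0994
Step 3: grad_x = 2*6*0.1916 = 2.2998, grad_y = 2*3*-2.0994 = -12.5961
  x_3 = 0.1916 - 0.05*2.2998 = 0.0767
  y_3 = -2.0994 - 0.05*-12.5961 = -1.4695
Step 4: grad_x = 2*6*0.0767 = 0.9199, grad_y = 2*3*-1.4695 = -8.8173
  x_4 = 0.0767 - 0.05*0.9199 = 0.0307
  y_4 = -1.4695 - 0.05*-8.8173 = -1.0287
Step 5: grad_x = 2*6*0.0307 = 0.368, grad_y = 2*3*-1.0287 = -6.1721
  x_5 = 0.0307 - 0.05*0.368 = 0.0123
  y_5 = -1.0287 - 0.05*-6.1721 = -0.7201
f(0.0123, -0.7201) = 6*0.0123^2 + 3*(-0.7201)^2 = 1.5564


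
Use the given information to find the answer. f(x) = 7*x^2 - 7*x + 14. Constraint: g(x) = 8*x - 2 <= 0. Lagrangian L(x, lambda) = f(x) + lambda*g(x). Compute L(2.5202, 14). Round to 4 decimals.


Step 1: Evaluate f(x).
f(2.5202) = 7*2.5202^2 - 7*2.5202 + 14 = 40.8185
Step 2: Evaluate g(x).
g(2.5202) = 8*2.5202 - 2 = 18.1616
Step 3: Compute Lagrangian.
L = 40.8185 + 14*18.1616 = 295.0809


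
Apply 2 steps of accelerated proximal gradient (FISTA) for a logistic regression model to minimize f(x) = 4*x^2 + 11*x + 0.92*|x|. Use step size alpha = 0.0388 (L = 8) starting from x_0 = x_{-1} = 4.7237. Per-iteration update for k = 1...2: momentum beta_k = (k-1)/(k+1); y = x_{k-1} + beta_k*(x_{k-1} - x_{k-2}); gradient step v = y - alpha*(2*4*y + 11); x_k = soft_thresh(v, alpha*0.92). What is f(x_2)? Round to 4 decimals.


FISTA on f(x) = 4*x^2 + 11*x + 0.92*|x|
L = 8, alpha = 0.0388
Iteration 1: beta = 0.0, y = 4.7237 + 0.0*(4.7237 - 4.7237) = 4.7237
  grad(y) = 48.7896, v = y - alpha*grad = 2.8307
  prox(v) = soft_thresh(2.8307, 0.0357) = 2.795
Iteration 2: beta = 0.3333, y = 2.795 + 0.3333*(2.795 - 4.7237) = 2.1521
  grad(y) = 28.2165, v = y - alpha*grad = 1.0573
  prox(v) = soft_thresh(1.0573, 0.0357) = 1.0216
f(x_2) = 4*1.0216^2 + 11*1.0216 + 0.92*|1.0216| = 16.3514


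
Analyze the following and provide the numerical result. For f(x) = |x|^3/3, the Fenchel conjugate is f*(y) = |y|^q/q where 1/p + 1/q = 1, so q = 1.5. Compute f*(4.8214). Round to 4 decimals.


The conjugate exponent q satisfies 1/p + 1/q = 1.
p = 3, so q = 3/(3 - 1) = 1.5
|y|^q = 4.8214^1.5 = 10.5867
f*(4.8214) = 10.5867 / 1.5 = 7.0578


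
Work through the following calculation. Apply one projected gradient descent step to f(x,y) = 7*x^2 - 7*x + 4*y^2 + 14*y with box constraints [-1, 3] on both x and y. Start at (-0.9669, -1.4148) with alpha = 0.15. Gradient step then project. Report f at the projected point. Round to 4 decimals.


Step 1: Compute gradient at (-0.9669, -1.4148).
grad_x = 2*7*-0.9669 - 7 = -20.5366
grad_y = 2*4*-1.4148 + 14 = 2.6816
Step 2: Gradient step.
x_raw = -0.9669 - 0.15*-20.5366 = 2.1136
y_raw = -1.4148 - 0.15*2.6816 = -1.817
Step 3: Project onto [-1, 3].
x_proj = clip(2.1136) = 2.1136
y_proj = clip(-1.817) = -1.0
Step 4: Evaluate f.
f(2.1136, -1.0) = 6.4757


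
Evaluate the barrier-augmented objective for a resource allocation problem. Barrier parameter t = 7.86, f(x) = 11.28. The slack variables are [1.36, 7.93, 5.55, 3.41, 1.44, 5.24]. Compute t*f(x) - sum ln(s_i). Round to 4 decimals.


Step 1: Compute log-barrier.
ln values: [0.3075, 2.0707, 1.7138, 1.2267, 0.3646, 1.6563]
phi = -(0.3075 + 2.0707 + 1.7138 + 1.2267 + 0.3646 + 1.6563) = -7.3396
Step 2: Compute augmented objective.
t*f(x) = 7.86*11.28 = 88.6608
Total = 88.6608 - 7.3396 = 81.3212


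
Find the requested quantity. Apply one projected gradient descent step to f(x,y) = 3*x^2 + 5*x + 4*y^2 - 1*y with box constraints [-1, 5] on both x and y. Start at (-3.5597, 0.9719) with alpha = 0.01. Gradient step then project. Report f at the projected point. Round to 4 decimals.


Step 1: Compute gradient at (-3.5597, 0.9719).
grad_x = 2*3*-3.5597 + 5 = -16.3582
grad_y = 2*4*0.9719 - 1 = 6.7752
Step 2: Gradient step.
x_raw = -3.5597 - 0.01*-16.3582 = -3.3961
y_raw = 0.9719 - 0.01*6.7752 = 0.9041
Step 3: Project onto [-1, 5].
x_proj = clip(-3.3961) = -1.0
y_proj = clip(0.9041) = 0.9041
Step 4: Evaluate f.
f(-1.0, 0.9041) = 0.3658


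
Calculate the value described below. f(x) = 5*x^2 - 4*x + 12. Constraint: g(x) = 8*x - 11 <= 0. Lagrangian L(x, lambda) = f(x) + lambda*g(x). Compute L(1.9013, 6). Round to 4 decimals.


Step 1: Evaluate f(x).
f(1.9013) = 5*1.9013^2 - 4*1.9013 + 12 = 22.4695
Step 2: Evaluate g(x).
g(1.9013) = 8*1.9013 - 11 = 4.2104
Step 3: Compute Lagrangian.
L = 22.4695 + 6*4.2104 = 47.7319


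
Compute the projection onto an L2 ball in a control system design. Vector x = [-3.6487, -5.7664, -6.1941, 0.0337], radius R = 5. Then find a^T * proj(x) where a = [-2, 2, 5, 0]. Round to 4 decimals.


Step 1: Compute ||x|| (intermediates to 6 decimals).
||x|| = sqrt((-3.6487)^2 + (-5.7664)^2 + (-6.1941)^2 + 0.0337^2) = 9.215877
Step 2: Project.
Since ||x|| > R, scale = R/||x|| = 5/9.215877 = 0.542542, proj(x) = scale * x
proj(x) = [-1.979573, -3.128514, -3.360559, 0.018284]
Step 3: Dot product.
a^T * proj(x) = -2*(-1.979573) + 2*(-3.128514) + 5*(-3.360559) + 0*0.018284 = -19.1007


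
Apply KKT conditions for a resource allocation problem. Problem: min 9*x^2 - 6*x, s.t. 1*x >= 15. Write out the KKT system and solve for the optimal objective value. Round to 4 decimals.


Step 1: Try lambda = 0 (constraint inactive).
x_unc = 6/(2*9) = 0.3333
Check: 1*0.3333 = 0.3333 < 15 -- violated!
Step 2: Constraint must be active: 1*x = 15
x* = 15/1 = 15.0
lambda = (2*9*15.0 - 6)/1 = 264.0
Step 3: Compute optimal value.
f(x*) = 9*15.0^2 - 6*15.0 = 1935.0


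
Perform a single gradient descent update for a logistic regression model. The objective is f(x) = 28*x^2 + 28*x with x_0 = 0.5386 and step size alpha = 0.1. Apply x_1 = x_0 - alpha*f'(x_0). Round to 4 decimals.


We compute the gradient at x_0 and apply the update.
f'(x) = 56*x + 28
f'(0.5386) = 56*0.5386 + 28 = 58.1616
x_1 = 0.5386 - 0.1*58.1616 = -5.2776


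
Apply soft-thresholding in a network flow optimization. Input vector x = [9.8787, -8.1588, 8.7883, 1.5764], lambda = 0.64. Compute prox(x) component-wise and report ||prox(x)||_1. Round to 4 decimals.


Soft-thresholding with lambda = 0.64:
prox(9.8787) = sign(9.8787)*max(|9.8787| - 0.64, 0) = 9.2387
prox(-8.1588) = sign(-8.1588)*max(|-8.1588| - 0.64, 0) = -7.5188
prox(8.7883) = sign(8.7883)*max(|8.7883| - 0.64, 0) = 8.1483
prox(1.5764) = sign(1.5764)*max(|1.5764| - 0.64, 0) = 0.9364
prox(x) = [9.2387, -7.5188, 8.1483, 0.9364]
||prox(x)||_1 = 9.2387 + 7.5188 + 8.1483 + 0.9364 = 25.8422


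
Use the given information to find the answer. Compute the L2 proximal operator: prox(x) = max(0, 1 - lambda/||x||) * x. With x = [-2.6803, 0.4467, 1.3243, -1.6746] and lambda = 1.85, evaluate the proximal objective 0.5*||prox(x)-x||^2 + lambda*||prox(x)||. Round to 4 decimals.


Step 1: Compute ||x||.
||x|| = 3.4557
Step 2: Compute scaling factor.
scale = max(0, 1 - 1.85/3.4557) = 0.4646
Step 3: prox(x) = [-1.2454, 0.2076, 0.6153, -0.7781]
||prox(x)|| = 1.6057
Step 4: Proximal objective.
0.5*||prox-x||^2 = 1.7113
lambda*||prox|| = 2.9705
Total = 4.6817


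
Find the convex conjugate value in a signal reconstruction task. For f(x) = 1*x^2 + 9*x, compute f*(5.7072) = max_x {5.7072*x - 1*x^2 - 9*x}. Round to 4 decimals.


f*(y) = sup_x {y*x - a*x^2 - b*x} = sup_x {(y-b)*x - a*x^2}
FOC: (y - b) - 2a*x = 0 => x* = (y - b)/(2a)
x* = (5.7072 - 9)/(2*1) = -1.6464
f*(5.7072) = (y-b)^2/(4a) = (5.7072 - 9)^2/(4*1)
= 10.8425/4 = 2.7106


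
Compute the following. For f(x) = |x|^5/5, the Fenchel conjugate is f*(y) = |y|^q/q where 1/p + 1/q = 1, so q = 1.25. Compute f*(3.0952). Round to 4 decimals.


The conjugate exponent q satisfies 1/p + 1/q = 1.
p = 5, so q = 5/(5 - 1) = 1.25
|y|^q = 3.0952^1.25 = 4.1055
f*(3.0952) = 4.1055 / 1.25 = 3.2844


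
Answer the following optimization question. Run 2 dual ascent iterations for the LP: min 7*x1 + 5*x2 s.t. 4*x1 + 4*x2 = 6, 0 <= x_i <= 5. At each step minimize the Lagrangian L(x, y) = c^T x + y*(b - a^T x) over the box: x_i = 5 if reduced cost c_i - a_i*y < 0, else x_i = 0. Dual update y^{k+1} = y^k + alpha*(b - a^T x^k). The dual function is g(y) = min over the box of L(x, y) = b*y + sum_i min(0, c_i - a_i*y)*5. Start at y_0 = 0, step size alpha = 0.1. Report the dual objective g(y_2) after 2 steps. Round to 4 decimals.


Dual ascent for LP: min 7*x1 + 5*x2, 4*x1 + 4*x2 = 6, 0 <= x_i <= 5
Step 1: y^k = 0.0, reduced costs: (7.0, 5.0)
  x^k = (0.0, 0.0), subgradient = b - a^T x = 6.0
  y^{k+1} = 0.0 + 0.1*6.0 = 0.6
Step 2: y^k = 0.6, reduced costs: (4.6, 2.6)
  x^k = (0.0, 0.0), subgradient = b - a^T x = 6.0
  y^{k+1} = 0.6 + 0.1*6.0 = 1.2
Dual objective at y_2 = 1.2: reduced costs (2.2, 0.2), box minimizer x = (0.0, 0.0)
g(y_2) = b*y + (c1 - a1*y)*x1 + (c2 - a2*y)*x2 = 6*1.2 + 2.2*0.0 + 0.2*0.0 = 7.2 + 0.0 + 0.0 = 7.2


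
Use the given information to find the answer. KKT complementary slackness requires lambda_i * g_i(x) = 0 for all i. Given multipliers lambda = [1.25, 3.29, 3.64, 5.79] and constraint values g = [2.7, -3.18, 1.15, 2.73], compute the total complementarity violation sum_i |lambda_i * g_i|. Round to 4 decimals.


KKT complementary slackness check:
lambda_1 * g_1 = 1.25 * 2.7 = 3.375
lambda_2 * g_2 = 3.29 * -3.18 = -10.4622
lambda_3 * g_3 = 3.64 * 1.15 = 4.186
lambda_4 * g_4 = 5.79 * 2.73 = 15.8067
Total violation = 3.375 + 10.4622 + 4.186 + 15.8067 = 33.8299


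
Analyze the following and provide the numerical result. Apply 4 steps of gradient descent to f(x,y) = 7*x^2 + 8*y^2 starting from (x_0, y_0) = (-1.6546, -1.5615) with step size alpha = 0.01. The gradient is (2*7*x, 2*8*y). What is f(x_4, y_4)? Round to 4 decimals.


Gradient descent on f(x,y) = 7*x^2 + 8*y^2.
Starting point: (-1.6546, -1.5615), alpha = 0.01
Step 1: grad_x = 2*7*-1.6546 = -23.1644, grad_y = 2*8*-1.5615 = -24.984
  x_1 = -1.6546 - 0.01*-23.1644 = -1.423
  y_1 = -1.5615 - 0.01*-24.984 = -1.3117
Step 2: grad_x = 2*7*-1.423 = -19.9214, grad_y = 2*8*-1.3117 = -20.9866
  x_2 = -1.423 - 0.01*-19.9214 = -1.2237
  y_2 = -1.3117 - 0.01*-20.9866 = -1.1018
Step 3: grad_x = 2*7*-1.2237 = -17.1324, grad_y = 2*8*-1.1018 = -17.6287
  x_3 = -1.2237 - 0.01*-17.1324 = -1.0524
  y_3 = -1.1018 - 0.01*-17.6287 = -0.9255
Step 4: grad_x = 2*7*-1.0524 = -14.7339, grad_y = 2*8*-0.9255 = -14.8081
  x_4 = -1.0524 - 0.01*-14.7339 = -0.9051
  y_4 = -0.9255 - 0.01*-14.8081 = -0.7774
f(-0.9051, -0.7774) = 7*(-0.9051)^2 + 8*(-0.7774)^2 = 10.5693


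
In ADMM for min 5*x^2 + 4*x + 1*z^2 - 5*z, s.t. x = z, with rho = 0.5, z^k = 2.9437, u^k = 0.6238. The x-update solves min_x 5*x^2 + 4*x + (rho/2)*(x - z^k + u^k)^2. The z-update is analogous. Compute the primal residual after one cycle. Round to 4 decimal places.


ADMM iteration with rho = 0.5, z^k = 2.9437, u^k = 0.6238
Step 1: x-update.
Minimize 5*x^2 + 4*x + (0.5/2)*(x - 2.9437 + 0.6238)^2
FOC: (2*5 + 0.5)*x = -4 + 0.5*(2.9437 - 0.6238)
x^{k+1} = -0.2705
Step 2: z-update.
Minimize 1*z^2 - 5*z + (0.5/2)*(-0.2705 - z + 0.6238)^2
FOC: (2*1 + 0.5)*z = 5 + 0.5*(-0.2705 + 0.6238)
z^{k+1} = 2.0707
Step 3: u-update.
u^{k+1} = 0.6238 - 0.2705 - 2.0707 = -1.7173
Step 4: Primal residual = |-0.2705 - 2.0707| = 2.3411


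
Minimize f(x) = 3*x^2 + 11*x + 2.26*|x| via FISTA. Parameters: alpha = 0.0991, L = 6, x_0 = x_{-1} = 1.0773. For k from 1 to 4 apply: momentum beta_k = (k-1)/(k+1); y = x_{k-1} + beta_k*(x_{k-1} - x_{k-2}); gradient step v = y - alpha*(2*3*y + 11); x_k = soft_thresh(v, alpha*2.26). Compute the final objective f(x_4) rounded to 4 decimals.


FISTA on f(x) = 3*x^2 + 11*x + 2.26*|x|
L = 6, alpha = 0.0991
Iteration 1: beta = 0.0, y = 1.0773 + 0.0*(1.0773 - 1.0773) = 1.0773
  grad(y) = 17.4638, v = y - alpha*grad = -0.6534
  prox(v) = soft_thresh(-0.6534, 0.224) = -0.4294
Iteration 2: beta = 0.3333, y = -0.4294 + 0.3333*(-0.4294 - 1.0773) = -0.9316
  grad(y) = 5.4102, v = y - alpha*grad = -1.4678
  prox(v) = soft_thresh(-1.4678, 0.224) = -1.2438
Iteration 3: beta = 0.5, y = -1.2438 + 0.5*(-1.2438 + 0.4294) = -1.651
  grad(y) = 1.0938, v = y - alpha*grad = -1.7594
  prox(v) = soft_thresh(-1.7594, 0.224) = -1.5355
Iteration 4: beta = 0.6, y = -1.5355 + 0.6*(-1.5355 + 1.2438) = -1.7104
  grad(y) = 0.7373, v = y - alpha*grad = -1.7835
  prox(v) = soft_thresh(-1.7835, 0.224) = -1.5595
f(x_4) = 3*(-1.5595)^2 + 11*(-1.5595) + 2.26*|-1.5595| = -6.3339


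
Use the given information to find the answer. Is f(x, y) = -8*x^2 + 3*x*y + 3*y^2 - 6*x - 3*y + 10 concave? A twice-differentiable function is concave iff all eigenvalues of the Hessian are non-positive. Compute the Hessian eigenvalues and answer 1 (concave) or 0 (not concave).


The Hessian of f(x,y) = -8*x^2 + 3*x*y + 3*y^2 - 6*x - 3*y + 10 is:
H = [[-16, 3], [3, 6]]
Trace = -16 + 6 = -10
Determinant = -16*6 - (3)^2 = -105
Discriminant = (-10)^2 - 4*-105 = 520.0
Eigenvalues: lambda_1 = -16.4018, lambda_2 = 6.4018
The function is not concave.

0


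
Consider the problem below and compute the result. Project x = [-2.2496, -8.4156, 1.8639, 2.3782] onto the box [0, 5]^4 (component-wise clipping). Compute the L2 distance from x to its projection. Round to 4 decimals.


Project each component onto [0, 5].
clip(-2.2496) = 0.0, clip(-8.4156) = 0.0, clip(1.8639) = 1.8639, clip(2.3782) = 2.3782
Projection = [0.0, 0.0, 1.8639, 2.3782]
Squared diffs: [5.0607, 70.8223, 0.0, 0.0]
Distance = sqrt(75.883) = 8.7111


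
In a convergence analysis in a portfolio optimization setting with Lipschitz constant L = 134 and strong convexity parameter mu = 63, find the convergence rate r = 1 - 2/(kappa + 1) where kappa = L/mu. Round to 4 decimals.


Step 1: Compute the condition number.
kappa = L/mu = 134/63 = 2.127
Step 2: Compute the convergence rate.
r = 1 - 2/(kappa + 1) = 1 - 2*mu/(L + mu) = (L - mu)/(L + mu) = 71/197 = 0.3604
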